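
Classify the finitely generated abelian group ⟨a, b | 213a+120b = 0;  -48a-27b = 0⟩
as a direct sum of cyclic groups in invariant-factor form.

rank_ℚ(R)=2; free=2−2=0
SNF(R) diag = [3, 3] → torsion [3, 3]

Answer: M ≅ ℤ/3 ⊕ ℤ/3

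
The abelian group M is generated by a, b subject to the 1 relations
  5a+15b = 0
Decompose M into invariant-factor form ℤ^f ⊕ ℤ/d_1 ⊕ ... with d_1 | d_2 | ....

Answer: M ≅ ℤ^1 ⊕ ℤ/5

Derivation:
rank_ℚ(R)=1; free=2−1=1
SNF(R) diag = [5] → torsion [5]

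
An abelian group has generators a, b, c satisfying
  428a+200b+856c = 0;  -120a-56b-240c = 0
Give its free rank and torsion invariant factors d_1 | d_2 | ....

Answer: M ≅ ℤ^1 ⊕ ℤ/4 ⊕ ℤ/8

Derivation:
rank_ℚ(R)=2; free=3−2=1
SNF(R) diag = [4, 8] → torsion [4, 8]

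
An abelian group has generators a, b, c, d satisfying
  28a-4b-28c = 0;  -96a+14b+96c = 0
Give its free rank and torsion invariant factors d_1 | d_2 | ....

rank_ℚ(R)=2; free=4−2=2
SNF(R) diag = [2, 4] → torsion [2, 4]

Answer: M ≅ ℤ^2 ⊕ ℤ/2 ⊕ ℤ/4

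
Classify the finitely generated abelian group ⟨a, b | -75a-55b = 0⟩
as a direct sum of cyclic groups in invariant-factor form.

Answer: M ≅ ℤ^1 ⊕ ℤ/5

Derivation:
rank_ℚ(R)=1; free=2−1=1
SNF(R) diag = [5] → torsion [5]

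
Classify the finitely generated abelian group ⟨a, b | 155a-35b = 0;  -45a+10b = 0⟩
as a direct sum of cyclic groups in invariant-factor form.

rank_ℚ(R)=2; free=2−2=0
SNF(R) diag = [5, 5] → torsion [5, 5]

Answer: M ≅ ℤ/5 ⊕ ℤ/5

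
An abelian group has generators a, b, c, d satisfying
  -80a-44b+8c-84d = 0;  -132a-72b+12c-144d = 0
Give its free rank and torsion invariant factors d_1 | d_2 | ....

rank_ℚ(R)=2; free=4−2=2
SNF(R) diag = [4, 12] → torsion [4, 12]

Answer: M ≅ ℤ^2 ⊕ ℤ/4 ⊕ ℤ/12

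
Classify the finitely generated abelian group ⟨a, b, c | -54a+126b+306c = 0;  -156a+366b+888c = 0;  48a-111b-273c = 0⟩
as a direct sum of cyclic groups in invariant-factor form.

rank_ℚ(R)=3; free=3−3=0
SNF(R) diag = [3, 6, 18] → torsion [3, 6, 18]

Answer: M ≅ ℤ/3 ⊕ ℤ/6 ⊕ ℤ/18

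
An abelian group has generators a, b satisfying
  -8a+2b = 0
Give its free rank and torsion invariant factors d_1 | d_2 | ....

Answer: M ≅ ℤ^1 ⊕ ℤ/2

Derivation:
rank_ℚ(R)=1; free=2−1=1
SNF(R) diag = [2] → torsion [2]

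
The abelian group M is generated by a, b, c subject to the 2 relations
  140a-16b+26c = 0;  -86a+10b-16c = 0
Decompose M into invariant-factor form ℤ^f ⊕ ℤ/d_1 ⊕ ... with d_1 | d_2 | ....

Answer: M ≅ ℤ^1 ⊕ ℤ/2 ⊕ ℤ/2

Derivation:
rank_ℚ(R)=2; free=3−2=1
SNF(R) diag = [2, 2] → torsion [2, 2]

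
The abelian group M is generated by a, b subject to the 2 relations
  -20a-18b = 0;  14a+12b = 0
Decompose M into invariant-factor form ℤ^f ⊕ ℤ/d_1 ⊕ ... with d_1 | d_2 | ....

Answer: M ≅ ℤ/2 ⊕ ℤ/6

Derivation:
rank_ℚ(R)=2; free=2−2=0
SNF(R) diag = [2, 6] → torsion [2, 6]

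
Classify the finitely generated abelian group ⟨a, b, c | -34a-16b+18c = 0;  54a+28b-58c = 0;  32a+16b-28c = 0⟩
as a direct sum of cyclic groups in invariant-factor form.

rank_ℚ(R)=3; free=3−3=0
SNF(R) diag = [2, 4, 4] → torsion [2, 4, 4]

Answer: M ≅ ℤ/2 ⊕ ℤ/4 ⊕ ℤ/4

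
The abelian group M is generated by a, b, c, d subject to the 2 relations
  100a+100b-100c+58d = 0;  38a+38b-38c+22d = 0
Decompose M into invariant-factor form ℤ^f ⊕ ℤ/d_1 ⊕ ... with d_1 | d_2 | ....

rank_ℚ(R)=2; free=4−2=2
SNF(R) diag = [2, 2] → torsion [2, 2]

Answer: M ≅ ℤ^2 ⊕ ℤ/2 ⊕ ℤ/2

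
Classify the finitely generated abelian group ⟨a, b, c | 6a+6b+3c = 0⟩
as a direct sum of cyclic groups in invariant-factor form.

Answer: M ≅ ℤ^2 ⊕ ℤ/3

Derivation:
rank_ℚ(R)=1; free=3−1=2
SNF(R) diag = [3] → torsion [3]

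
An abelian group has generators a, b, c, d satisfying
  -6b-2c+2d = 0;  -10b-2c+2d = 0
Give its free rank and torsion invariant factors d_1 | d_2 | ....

rank_ℚ(R)=2; free=4−2=2
SNF(R) diag = [2, 4] → torsion [2, 4]

Answer: M ≅ ℤ^2 ⊕ ℤ/2 ⊕ ℤ/4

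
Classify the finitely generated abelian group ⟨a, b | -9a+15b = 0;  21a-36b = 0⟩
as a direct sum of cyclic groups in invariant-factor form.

Answer: M ≅ ℤ/3 ⊕ ℤ/3

Derivation:
rank_ℚ(R)=2; free=2−2=0
SNF(R) diag = [3, 3] → torsion [3, 3]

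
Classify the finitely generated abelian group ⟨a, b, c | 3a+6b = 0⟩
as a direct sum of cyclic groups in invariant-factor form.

rank_ℚ(R)=1; free=3−1=2
SNF(R) diag = [3] → torsion [3]

Answer: M ≅ ℤ^2 ⊕ ℤ/3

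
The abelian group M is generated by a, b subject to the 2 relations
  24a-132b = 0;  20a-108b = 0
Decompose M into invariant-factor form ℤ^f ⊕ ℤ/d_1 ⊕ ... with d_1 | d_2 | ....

rank_ℚ(R)=2; free=2−2=0
SNF(R) diag = [4, 12] → torsion [4, 12]

Answer: M ≅ ℤ/4 ⊕ ℤ/12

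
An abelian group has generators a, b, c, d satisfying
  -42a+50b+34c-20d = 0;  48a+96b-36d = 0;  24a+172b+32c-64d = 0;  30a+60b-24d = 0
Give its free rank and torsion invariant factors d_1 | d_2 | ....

Answer: M ≅ ℤ/2 ⊕ ℤ/6 ⊕ ℤ/12 ⊕ ℤ/36

Derivation:
rank_ℚ(R)=4; free=4−4=0
SNF(R) diag = [2, 6, 12, 36] → torsion [2, 6, 12, 36]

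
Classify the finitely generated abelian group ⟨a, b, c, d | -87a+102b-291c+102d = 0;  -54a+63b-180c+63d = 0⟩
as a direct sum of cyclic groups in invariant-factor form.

rank_ℚ(R)=2; free=4−2=2
SNF(R) diag = [3, 9] → torsion [3, 9]

Answer: M ≅ ℤ^2 ⊕ ℤ/3 ⊕ ℤ/9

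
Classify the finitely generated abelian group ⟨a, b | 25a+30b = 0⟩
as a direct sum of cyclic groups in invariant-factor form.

rank_ℚ(R)=1; free=2−1=1
SNF(R) diag = [5] → torsion [5]

Answer: M ≅ ℤ^1 ⊕ ℤ/5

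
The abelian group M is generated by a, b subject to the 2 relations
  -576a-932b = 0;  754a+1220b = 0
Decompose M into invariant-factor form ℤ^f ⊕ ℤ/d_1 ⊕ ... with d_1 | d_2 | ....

rank_ℚ(R)=2; free=2−2=0
SNF(R) diag = [2, 4] → torsion [2, 4]

Answer: M ≅ ℤ/2 ⊕ ℤ/4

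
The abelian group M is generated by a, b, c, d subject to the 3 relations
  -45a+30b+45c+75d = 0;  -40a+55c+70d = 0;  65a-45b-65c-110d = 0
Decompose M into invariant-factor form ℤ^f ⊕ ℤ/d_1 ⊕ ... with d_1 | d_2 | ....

Answer: M ≅ ℤ^1 ⊕ ℤ/5 ⊕ ℤ/15 ⊕ ℤ/15

Derivation:
rank_ℚ(R)=3; free=4−3=1
SNF(R) diag = [5, 15, 15] → torsion [5, 15, 15]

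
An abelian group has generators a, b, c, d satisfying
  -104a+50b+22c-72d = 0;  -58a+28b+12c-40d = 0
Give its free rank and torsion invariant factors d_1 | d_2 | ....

Answer: M ≅ ℤ^2 ⊕ ℤ/2 ⊕ ℤ/2

Derivation:
rank_ℚ(R)=2; free=4−2=2
SNF(R) diag = [2, 2] → torsion [2, 2]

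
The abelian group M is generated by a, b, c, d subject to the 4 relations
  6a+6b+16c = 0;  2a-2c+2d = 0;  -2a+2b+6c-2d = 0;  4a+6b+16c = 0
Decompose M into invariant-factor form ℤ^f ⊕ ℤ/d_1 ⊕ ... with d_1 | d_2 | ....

Answer: M ≅ ℤ/2 ⊕ ℤ/2 ⊕ ℤ/2 ⊕ ℤ/4

Derivation:
rank_ℚ(R)=4; free=4−4=0
SNF(R) diag = [2, 2, 2, 4] → torsion [2, 2, 2, 4]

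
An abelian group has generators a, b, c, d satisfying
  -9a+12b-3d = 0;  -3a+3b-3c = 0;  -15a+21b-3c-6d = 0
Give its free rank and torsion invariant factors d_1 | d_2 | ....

Answer: M ≅ ℤ^1 ⊕ ℤ/3 ⊕ ℤ/3 ⊕ ℤ/6

Derivation:
rank_ℚ(R)=3; free=4−3=1
SNF(R) diag = [3, 3, 6] → torsion [3, 3, 6]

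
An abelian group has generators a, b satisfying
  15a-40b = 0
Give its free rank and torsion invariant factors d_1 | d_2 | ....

rank_ℚ(R)=1; free=2−1=1
SNF(R) diag = [5] → torsion [5]

Answer: M ≅ ℤ^1 ⊕ ℤ/5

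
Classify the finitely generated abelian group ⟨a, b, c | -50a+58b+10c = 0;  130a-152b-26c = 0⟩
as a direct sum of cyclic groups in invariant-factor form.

rank_ℚ(R)=2; free=3−2=1
SNF(R) diag = [2, 6] → torsion [2, 6]

Answer: M ≅ ℤ^1 ⊕ ℤ/2 ⊕ ℤ/6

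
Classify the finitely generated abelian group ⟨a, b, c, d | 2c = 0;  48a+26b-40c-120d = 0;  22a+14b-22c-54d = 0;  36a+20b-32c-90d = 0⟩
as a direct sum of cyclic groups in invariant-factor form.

Answer: M ≅ ℤ/2 ⊕ ℤ/2 ⊕ ℤ/2 ⊕ ℤ/6

Derivation:
rank_ℚ(R)=4; free=4−4=0
SNF(R) diag = [2, 2, 2, 6] → torsion [2, 2, 2, 6]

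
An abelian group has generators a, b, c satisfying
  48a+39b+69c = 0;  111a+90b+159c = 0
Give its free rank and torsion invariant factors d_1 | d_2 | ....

rank_ℚ(R)=2; free=3−2=1
SNF(R) diag = [3, 3] → torsion [3, 3]

Answer: M ≅ ℤ^1 ⊕ ℤ/3 ⊕ ℤ/3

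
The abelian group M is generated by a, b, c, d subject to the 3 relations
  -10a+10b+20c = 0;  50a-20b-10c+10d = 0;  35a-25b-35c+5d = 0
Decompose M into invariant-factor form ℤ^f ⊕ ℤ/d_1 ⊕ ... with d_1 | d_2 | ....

rank_ℚ(R)=3; free=4−3=1
SNF(R) diag = [5, 10, 10] → torsion [5, 10, 10]

Answer: M ≅ ℤ^1 ⊕ ℤ/5 ⊕ ℤ/10 ⊕ ℤ/10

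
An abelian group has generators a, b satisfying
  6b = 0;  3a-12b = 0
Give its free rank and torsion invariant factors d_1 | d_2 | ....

rank_ℚ(R)=2; free=2−2=0
SNF(R) diag = [3, 6] → torsion [3, 6]

Answer: M ≅ ℤ/3 ⊕ ℤ/6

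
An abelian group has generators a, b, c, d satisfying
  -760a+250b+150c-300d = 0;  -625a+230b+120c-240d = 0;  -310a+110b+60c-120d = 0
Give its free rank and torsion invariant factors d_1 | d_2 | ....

Answer: M ≅ ℤ^1 ⊕ ℤ/5 ⊕ ℤ/10 ⊕ ℤ/30

Derivation:
rank_ℚ(R)=3; free=4−3=1
SNF(R) diag = [5, 10, 30] → torsion [5, 10, 30]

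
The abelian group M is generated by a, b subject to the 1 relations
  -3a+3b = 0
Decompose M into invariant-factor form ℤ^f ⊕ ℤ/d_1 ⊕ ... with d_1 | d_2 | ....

Answer: M ≅ ℤ^1 ⊕ ℤ/3

Derivation:
rank_ℚ(R)=1; free=2−1=1
SNF(R) diag = [3] → torsion [3]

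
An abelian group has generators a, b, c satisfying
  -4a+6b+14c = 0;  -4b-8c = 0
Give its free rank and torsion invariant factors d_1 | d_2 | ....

Answer: M ≅ ℤ^1 ⊕ ℤ/2 ⊕ ℤ/4

Derivation:
rank_ℚ(R)=2; free=3−2=1
SNF(R) diag = [2, 4] → torsion [2, 4]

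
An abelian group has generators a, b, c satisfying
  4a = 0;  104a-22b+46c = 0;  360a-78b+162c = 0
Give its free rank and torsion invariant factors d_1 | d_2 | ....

rank_ℚ(R)=3; free=3−3=0
SNF(R) diag = [2, 4, 12] → torsion [2, 4, 12]

Answer: M ≅ ℤ/2 ⊕ ℤ/4 ⊕ ℤ/12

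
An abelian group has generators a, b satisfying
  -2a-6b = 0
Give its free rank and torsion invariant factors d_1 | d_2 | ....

rank_ℚ(R)=1; free=2−1=1
SNF(R) diag = [2] → torsion [2]

Answer: M ≅ ℤ^1 ⊕ ℤ/2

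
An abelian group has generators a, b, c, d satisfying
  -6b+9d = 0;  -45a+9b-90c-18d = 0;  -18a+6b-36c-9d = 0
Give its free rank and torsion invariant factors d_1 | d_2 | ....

Answer: M ≅ ℤ^1 ⊕ ℤ/3 ⊕ ℤ/9 ⊕ ℤ/18

Derivation:
rank_ℚ(R)=3; free=4−3=1
SNF(R) diag = [3, 9, 18] → torsion [3, 9, 18]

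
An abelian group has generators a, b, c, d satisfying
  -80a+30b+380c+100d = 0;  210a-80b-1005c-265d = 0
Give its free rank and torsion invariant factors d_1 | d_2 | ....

Answer: M ≅ ℤ^2 ⊕ ℤ/5 ⊕ ℤ/10

Derivation:
rank_ℚ(R)=2; free=4−2=2
SNF(R) diag = [5, 10] → torsion [5, 10]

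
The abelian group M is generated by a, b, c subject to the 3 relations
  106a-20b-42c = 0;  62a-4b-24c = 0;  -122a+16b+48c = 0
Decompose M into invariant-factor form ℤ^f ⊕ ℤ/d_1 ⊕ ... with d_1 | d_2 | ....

Answer: M ≅ ℤ/2 ⊕ ℤ/6 ⊕ ℤ/12

Derivation:
rank_ℚ(R)=3; free=3−3=0
SNF(R) diag = [2, 6, 12] → torsion [2, 6, 12]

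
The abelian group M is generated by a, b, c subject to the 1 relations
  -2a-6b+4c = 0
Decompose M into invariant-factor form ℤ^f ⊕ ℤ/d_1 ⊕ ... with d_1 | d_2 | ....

rank_ℚ(R)=1; free=3−1=2
SNF(R) diag = [2] → torsion [2]

Answer: M ≅ ℤ^2 ⊕ ℤ/2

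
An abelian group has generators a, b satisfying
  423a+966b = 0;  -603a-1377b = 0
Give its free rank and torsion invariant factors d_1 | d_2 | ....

Answer: M ≅ ℤ/3 ⊕ ℤ/9

Derivation:
rank_ℚ(R)=2; free=2−2=0
SNF(R) diag = [3, 9] → torsion [3, 9]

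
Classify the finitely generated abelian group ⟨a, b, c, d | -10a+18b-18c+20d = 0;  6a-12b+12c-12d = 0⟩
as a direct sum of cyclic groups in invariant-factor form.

Answer: M ≅ ℤ^2 ⊕ ℤ/2 ⊕ ℤ/6

Derivation:
rank_ℚ(R)=2; free=4−2=2
SNF(R) diag = [2, 6] → torsion [2, 6]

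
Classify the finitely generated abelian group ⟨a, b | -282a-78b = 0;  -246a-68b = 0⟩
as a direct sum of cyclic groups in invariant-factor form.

Answer: M ≅ ℤ/2 ⊕ ℤ/6

Derivation:
rank_ℚ(R)=2; free=2−2=0
SNF(R) diag = [2, 6] → torsion [2, 6]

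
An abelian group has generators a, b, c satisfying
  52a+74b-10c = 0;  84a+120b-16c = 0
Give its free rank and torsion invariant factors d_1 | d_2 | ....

Answer: M ≅ ℤ^1 ⊕ ℤ/2 ⊕ ℤ/4

Derivation:
rank_ℚ(R)=2; free=3−2=1
SNF(R) diag = [2, 4] → torsion [2, 4]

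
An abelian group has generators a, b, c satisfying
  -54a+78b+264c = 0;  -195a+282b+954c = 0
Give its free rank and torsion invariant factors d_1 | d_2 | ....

rank_ℚ(R)=2; free=3−2=1
SNF(R) diag = [3, 6] → torsion [3, 6]

Answer: M ≅ ℤ^1 ⊕ ℤ/3 ⊕ ℤ/6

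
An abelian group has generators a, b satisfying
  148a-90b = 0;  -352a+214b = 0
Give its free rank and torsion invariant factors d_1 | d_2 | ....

rank_ℚ(R)=2; free=2−2=0
SNF(R) diag = [2, 4] → torsion [2, 4]

Answer: M ≅ ℤ/2 ⊕ ℤ/4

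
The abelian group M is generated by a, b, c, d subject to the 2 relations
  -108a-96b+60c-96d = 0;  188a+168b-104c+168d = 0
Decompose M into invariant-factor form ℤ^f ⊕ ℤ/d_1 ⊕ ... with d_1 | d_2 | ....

rank_ℚ(R)=2; free=4−2=2
SNF(R) diag = [4, 12] → torsion [4, 12]

Answer: M ≅ ℤ^2 ⊕ ℤ/4 ⊕ ℤ/12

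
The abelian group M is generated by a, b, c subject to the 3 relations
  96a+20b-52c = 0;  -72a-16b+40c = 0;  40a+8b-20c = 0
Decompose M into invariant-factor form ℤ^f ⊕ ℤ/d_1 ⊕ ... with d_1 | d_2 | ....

Answer: M ≅ ℤ/4 ⊕ ℤ/4 ⊕ ℤ/8

Derivation:
rank_ℚ(R)=3; free=3−3=0
SNF(R) diag = [4, 4, 8] → torsion [4, 4, 8]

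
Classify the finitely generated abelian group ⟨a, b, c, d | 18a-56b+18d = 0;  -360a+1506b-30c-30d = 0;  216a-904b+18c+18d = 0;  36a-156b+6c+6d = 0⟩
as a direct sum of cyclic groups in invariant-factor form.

rank_ℚ(R)=4; free=4−4=0
SNF(R) diag = [2, 6, 18, 36] → torsion [2, 6, 18, 36]

Answer: M ≅ ℤ/2 ⊕ ℤ/6 ⊕ ℤ/18 ⊕ ℤ/36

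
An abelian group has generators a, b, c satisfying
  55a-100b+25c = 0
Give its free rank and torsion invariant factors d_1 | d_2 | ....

rank_ℚ(R)=1; free=3−1=2
SNF(R) diag = [5] → torsion [5]

Answer: M ≅ ℤ^2 ⊕ ℤ/5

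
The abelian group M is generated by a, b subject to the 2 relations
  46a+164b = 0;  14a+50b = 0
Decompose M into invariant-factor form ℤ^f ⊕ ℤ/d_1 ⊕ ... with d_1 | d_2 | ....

Answer: M ≅ ℤ/2 ⊕ ℤ/2

Derivation:
rank_ℚ(R)=2; free=2−2=0
SNF(R) diag = [2, 2] → torsion [2, 2]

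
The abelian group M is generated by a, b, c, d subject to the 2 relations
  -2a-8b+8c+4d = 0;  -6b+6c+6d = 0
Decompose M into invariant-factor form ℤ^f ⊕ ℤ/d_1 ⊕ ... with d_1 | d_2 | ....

rank_ℚ(R)=2; free=4−2=2
SNF(R) diag = [2, 6] → torsion [2, 6]

Answer: M ≅ ℤ^2 ⊕ ℤ/2 ⊕ ℤ/6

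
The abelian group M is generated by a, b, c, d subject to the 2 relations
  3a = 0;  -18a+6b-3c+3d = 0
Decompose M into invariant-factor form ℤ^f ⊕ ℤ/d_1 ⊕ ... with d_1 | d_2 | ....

Answer: M ≅ ℤ^2 ⊕ ℤ/3 ⊕ ℤ/3

Derivation:
rank_ℚ(R)=2; free=4−2=2
SNF(R) diag = [3, 3] → torsion [3, 3]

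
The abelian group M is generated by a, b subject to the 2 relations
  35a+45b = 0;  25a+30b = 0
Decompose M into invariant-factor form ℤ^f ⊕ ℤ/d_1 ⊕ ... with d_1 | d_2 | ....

Answer: M ≅ ℤ/5 ⊕ ℤ/15

Derivation:
rank_ℚ(R)=2; free=2−2=0
SNF(R) diag = [5, 15] → torsion [5, 15]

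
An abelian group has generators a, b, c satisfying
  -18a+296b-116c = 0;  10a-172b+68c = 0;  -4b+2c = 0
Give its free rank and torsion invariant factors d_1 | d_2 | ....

rank_ℚ(R)=3; free=3−3=0
SNF(R) diag = [2, 2, 4] → torsion [2, 2, 4]

Answer: M ≅ ℤ/2 ⊕ ℤ/2 ⊕ ℤ/4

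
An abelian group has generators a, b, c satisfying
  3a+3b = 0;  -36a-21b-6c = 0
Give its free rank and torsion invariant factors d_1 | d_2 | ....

rank_ℚ(R)=2; free=3−2=1
SNF(R) diag = [3, 3] → torsion [3, 3]

Answer: M ≅ ℤ^1 ⊕ ℤ/3 ⊕ ℤ/3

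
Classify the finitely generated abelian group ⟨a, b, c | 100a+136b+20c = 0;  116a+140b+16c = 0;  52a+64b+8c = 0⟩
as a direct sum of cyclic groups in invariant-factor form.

rank_ℚ(R)=3; free=3−3=0
SNF(R) diag = [4, 12, 12] → torsion [4, 12, 12]

Answer: M ≅ ℤ/4 ⊕ ℤ/12 ⊕ ℤ/12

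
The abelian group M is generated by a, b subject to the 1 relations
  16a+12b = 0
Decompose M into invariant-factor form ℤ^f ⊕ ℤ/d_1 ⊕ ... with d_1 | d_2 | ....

Answer: M ≅ ℤ^1 ⊕ ℤ/4

Derivation:
rank_ℚ(R)=1; free=2−1=1
SNF(R) diag = [4] → torsion [4]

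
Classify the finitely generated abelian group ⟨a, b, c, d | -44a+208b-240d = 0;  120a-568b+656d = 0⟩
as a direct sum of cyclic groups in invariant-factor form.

rank_ℚ(R)=2; free=4−2=2
SNF(R) diag = [4, 8] → torsion [4, 8]

Answer: M ≅ ℤ^2 ⊕ ℤ/4 ⊕ ℤ/8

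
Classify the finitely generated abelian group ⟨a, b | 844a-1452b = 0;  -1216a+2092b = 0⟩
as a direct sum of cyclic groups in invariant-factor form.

Answer: M ≅ ℤ/4 ⊕ ℤ/4

Derivation:
rank_ℚ(R)=2; free=2−2=0
SNF(R) diag = [4, 4] → torsion [4, 4]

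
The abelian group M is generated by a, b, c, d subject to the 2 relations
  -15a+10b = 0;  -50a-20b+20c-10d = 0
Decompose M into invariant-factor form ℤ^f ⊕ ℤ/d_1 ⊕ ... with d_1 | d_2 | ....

Answer: M ≅ ℤ^2 ⊕ ℤ/5 ⊕ ℤ/10

Derivation:
rank_ℚ(R)=2; free=4−2=2
SNF(R) diag = [5, 10] → torsion [5, 10]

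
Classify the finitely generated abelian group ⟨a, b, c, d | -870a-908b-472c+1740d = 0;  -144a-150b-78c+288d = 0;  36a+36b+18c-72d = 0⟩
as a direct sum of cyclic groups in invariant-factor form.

rank_ℚ(R)=3; free=4−3=1
SNF(R) diag = [2, 6, 18] → torsion [2, 6, 18]

Answer: M ≅ ℤ^1 ⊕ ℤ/2 ⊕ ℤ/6 ⊕ ℤ/18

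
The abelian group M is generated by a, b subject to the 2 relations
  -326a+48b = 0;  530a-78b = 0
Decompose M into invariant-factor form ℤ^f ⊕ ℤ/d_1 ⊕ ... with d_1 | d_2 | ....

rank_ℚ(R)=2; free=2−2=0
SNF(R) diag = [2, 6] → torsion [2, 6]

Answer: M ≅ ℤ/2 ⊕ ℤ/6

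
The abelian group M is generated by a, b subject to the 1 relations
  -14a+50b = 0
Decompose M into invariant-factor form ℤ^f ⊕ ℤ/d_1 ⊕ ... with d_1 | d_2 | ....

rank_ℚ(R)=1; free=2−1=1
SNF(R) diag = [2] → torsion [2]

Answer: M ≅ ℤ^1 ⊕ ℤ/2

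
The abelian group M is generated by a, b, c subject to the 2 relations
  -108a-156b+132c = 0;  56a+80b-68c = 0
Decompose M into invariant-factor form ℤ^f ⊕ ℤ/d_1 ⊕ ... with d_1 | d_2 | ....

Answer: M ≅ ℤ^1 ⊕ ℤ/4 ⊕ ℤ/12

Derivation:
rank_ℚ(R)=2; free=3−2=1
SNF(R) diag = [4, 12] → torsion [4, 12]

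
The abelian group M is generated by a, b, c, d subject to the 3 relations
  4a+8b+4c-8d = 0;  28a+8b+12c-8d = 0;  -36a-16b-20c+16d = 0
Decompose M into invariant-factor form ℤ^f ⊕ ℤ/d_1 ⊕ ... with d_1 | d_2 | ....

rank_ℚ(R)=3; free=4−3=1
SNF(R) diag = [4, 8, 16] → torsion [4, 8, 16]

Answer: M ≅ ℤ^1 ⊕ ℤ/4 ⊕ ℤ/8 ⊕ ℤ/16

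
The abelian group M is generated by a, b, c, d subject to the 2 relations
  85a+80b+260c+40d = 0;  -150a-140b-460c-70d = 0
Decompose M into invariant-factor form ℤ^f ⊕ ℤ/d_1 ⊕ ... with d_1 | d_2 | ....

Answer: M ≅ ℤ^2 ⊕ ℤ/5 ⊕ ℤ/10

Derivation:
rank_ℚ(R)=2; free=4−2=2
SNF(R) diag = [5, 10] → torsion [5, 10]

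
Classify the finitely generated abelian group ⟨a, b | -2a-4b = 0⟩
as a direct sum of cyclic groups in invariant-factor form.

rank_ℚ(R)=1; free=2−1=1
SNF(R) diag = [2] → torsion [2]

Answer: M ≅ ℤ^1 ⊕ ℤ/2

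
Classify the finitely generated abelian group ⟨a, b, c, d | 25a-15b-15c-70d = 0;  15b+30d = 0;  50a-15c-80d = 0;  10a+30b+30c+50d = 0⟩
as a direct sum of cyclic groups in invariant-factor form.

Answer: M ≅ ℤ/5 ⊕ ℤ/15 ⊕ ℤ/15 ⊕ ℤ/30

Derivation:
rank_ℚ(R)=4; free=4−4=0
SNF(R) diag = [5, 15, 15, 30] → torsion [5, 15, 15, 30]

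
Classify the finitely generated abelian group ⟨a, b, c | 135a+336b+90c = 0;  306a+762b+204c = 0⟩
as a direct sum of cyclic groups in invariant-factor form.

rank_ℚ(R)=2; free=3−2=1
SNF(R) diag = [3, 6] → torsion [3, 6]

Answer: M ≅ ℤ^1 ⊕ ℤ/3 ⊕ ℤ/6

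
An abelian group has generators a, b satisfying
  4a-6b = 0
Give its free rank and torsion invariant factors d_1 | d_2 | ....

Answer: M ≅ ℤ^1 ⊕ ℤ/2

Derivation:
rank_ℚ(R)=1; free=2−1=1
SNF(R) diag = [2] → torsion [2]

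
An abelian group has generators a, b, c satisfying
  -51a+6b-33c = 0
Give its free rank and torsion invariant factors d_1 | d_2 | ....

rank_ℚ(R)=1; free=3−1=2
SNF(R) diag = [3] → torsion [3]

Answer: M ≅ ℤ^2 ⊕ ℤ/3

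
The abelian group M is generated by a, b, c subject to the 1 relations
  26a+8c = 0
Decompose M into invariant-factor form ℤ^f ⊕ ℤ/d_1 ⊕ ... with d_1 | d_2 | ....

Answer: M ≅ ℤ^2 ⊕ ℤ/2

Derivation:
rank_ℚ(R)=1; free=3−1=2
SNF(R) diag = [2] → torsion [2]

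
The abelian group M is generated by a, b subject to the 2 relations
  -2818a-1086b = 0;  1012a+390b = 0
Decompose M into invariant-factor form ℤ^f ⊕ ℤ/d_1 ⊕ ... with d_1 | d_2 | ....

rank_ℚ(R)=2; free=2−2=0
SNF(R) diag = [2, 6] → torsion [2, 6]

Answer: M ≅ ℤ/2 ⊕ ℤ/6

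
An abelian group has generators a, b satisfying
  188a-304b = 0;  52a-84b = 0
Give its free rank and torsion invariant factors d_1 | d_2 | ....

Answer: M ≅ ℤ/4 ⊕ ℤ/4

Derivation:
rank_ℚ(R)=2; free=2−2=0
SNF(R) diag = [4, 4] → torsion [4, 4]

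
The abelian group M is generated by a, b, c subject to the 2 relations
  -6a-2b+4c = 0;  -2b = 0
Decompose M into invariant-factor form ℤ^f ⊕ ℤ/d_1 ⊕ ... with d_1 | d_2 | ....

rank_ℚ(R)=2; free=3−2=1
SNF(R) diag = [2, 2] → torsion [2, 2]

Answer: M ≅ ℤ^1 ⊕ ℤ/2 ⊕ ℤ/2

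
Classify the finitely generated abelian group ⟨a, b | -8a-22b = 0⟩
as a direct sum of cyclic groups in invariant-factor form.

Answer: M ≅ ℤ^1 ⊕ ℤ/2

Derivation:
rank_ℚ(R)=1; free=2−1=1
SNF(R) diag = [2] → torsion [2]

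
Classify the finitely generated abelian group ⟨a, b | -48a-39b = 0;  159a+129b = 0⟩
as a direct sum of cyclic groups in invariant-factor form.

Answer: M ≅ ℤ/3 ⊕ ℤ/3

Derivation:
rank_ℚ(R)=2; free=2−2=0
SNF(R) diag = [3, 3] → torsion [3, 3]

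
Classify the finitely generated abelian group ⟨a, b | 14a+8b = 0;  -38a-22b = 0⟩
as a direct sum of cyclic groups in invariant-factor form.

rank_ℚ(R)=2; free=2−2=0
SNF(R) diag = [2, 2] → torsion [2, 2]

Answer: M ≅ ℤ/2 ⊕ ℤ/2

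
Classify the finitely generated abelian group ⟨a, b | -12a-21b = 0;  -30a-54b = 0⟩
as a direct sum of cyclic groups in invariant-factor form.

Answer: M ≅ ℤ/3 ⊕ ℤ/6

Derivation:
rank_ℚ(R)=2; free=2−2=0
SNF(R) diag = [3, 6] → torsion [3, 6]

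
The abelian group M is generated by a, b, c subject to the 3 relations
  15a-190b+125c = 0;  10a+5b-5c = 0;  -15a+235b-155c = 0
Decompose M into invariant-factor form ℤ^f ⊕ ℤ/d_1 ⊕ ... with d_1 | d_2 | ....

rank_ℚ(R)=3; free=3−3=0
SNF(R) diag = [5, 5, 15] → torsion [5, 5, 15]

Answer: M ≅ ℤ/5 ⊕ ℤ/5 ⊕ ℤ/15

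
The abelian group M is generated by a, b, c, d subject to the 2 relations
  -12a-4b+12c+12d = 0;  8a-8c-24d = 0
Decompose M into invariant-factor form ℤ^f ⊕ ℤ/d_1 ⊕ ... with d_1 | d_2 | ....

rank_ℚ(R)=2; free=4−2=2
SNF(R) diag = [4, 8] → torsion [4, 8]

Answer: M ≅ ℤ^2 ⊕ ℤ/4 ⊕ ℤ/8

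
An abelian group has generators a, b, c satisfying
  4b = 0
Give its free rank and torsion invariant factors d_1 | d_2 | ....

rank_ℚ(R)=1; free=3−1=2
SNF(R) diag = [4] → torsion [4]

Answer: M ≅ ℤ^2 ⊕ ℤ/4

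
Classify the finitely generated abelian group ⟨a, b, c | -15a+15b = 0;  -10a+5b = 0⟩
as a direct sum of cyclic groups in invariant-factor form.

rank_ℚ(R)=2; free=3−2=1
SNF(R) diag = [5, 15] → torsion [5, 15]

Answer: M ≅ ℤ^1 ⊕ ℤ/5 ⊕ ℤ/15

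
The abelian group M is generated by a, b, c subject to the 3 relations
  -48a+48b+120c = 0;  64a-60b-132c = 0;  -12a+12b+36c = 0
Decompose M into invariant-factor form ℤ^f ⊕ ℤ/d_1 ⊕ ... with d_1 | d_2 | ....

rank_ℚ(R)=3; free=3−3=0
SNF(R) diag = [4, 12, 24] → torsion [4, 12, 24]

Answer: M ≅ ℤ/4 ⊕ ℤ/12 ⊕ ℤ/24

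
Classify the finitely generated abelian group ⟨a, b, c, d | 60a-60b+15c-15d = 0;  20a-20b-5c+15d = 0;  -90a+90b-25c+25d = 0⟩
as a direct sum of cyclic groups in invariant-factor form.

Answer: M ≅ ℤ^1 ⊕ ℤ/5 ⊕ ℤ/10 ⊕ ℤ/30

Derivation:
rank_ℚ(R)=3; free=4−3=1
SNF(R) diag = [5, 10, 30] → torsion [5, 10, 30]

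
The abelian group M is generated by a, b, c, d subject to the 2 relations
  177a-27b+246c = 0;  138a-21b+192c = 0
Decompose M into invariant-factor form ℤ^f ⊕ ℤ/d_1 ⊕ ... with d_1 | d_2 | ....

Answer: M ≅ ℤ^2 ⊕ ℤ/3 ⊕ ℤ/3

Derivation:
rank_ℚ(R)=2; free=4−2=2
SNF(R) diag = [3, 3] → torsion [3, 3]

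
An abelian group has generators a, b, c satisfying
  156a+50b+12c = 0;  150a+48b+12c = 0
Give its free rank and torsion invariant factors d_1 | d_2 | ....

Answer: M ≅ ℤ^1 ⊕ ℤ/2 ⊕ ℤ/6

Derivation:
rank_ℚ(R)=2; free=3−2=1
SNF(R) diag = [2, 6] → torsion [2, 6]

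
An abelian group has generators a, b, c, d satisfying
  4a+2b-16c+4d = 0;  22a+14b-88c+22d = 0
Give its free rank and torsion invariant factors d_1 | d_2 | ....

rank_ℚ(R)=2; free=4−2=2
SNF(R) diag = [2, 6] → torsion [2, 6]

Answer: M ≅ ℤ^2 ⊕ ℤ/2 ⊕ ℤ/6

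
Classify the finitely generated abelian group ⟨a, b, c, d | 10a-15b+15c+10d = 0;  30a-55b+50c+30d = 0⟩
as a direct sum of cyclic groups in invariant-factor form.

rank_ℚ(R)=2; free=4−2=2
SNF(R) diag = [5, 5] → torsion [5, 5]

Answer: M ≅ ℤ^2 ⊕ ℤ/5 ⊕ ℤ/5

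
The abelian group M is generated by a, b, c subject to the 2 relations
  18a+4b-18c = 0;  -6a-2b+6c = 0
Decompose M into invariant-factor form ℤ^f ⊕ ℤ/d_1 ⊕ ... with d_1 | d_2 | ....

rank_ℚ(R)=2; free=3−2=1
SNF(R) diag = [2, 6] → torsion [2, 6]

Answer: M ≅ ℤ^1 ⊕ ℤ/2 ⊕ ℤ/6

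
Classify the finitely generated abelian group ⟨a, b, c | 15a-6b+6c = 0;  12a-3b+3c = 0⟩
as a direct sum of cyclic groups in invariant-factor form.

rank_ℚ(R)=2; free=3−2=1
SNF(R) diag = [3, 9] → torsion [3, 9]

Answer: M ≅ ℤ^1 ⊕ ℤ/3 ⊕ ℤ/9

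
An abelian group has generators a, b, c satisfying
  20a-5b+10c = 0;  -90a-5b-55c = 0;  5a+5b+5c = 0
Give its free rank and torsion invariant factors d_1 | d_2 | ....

Answer: M ≅ ℤ/5 ⊕ ℤ/5 ⊕ ℤ/5

Derivation:
rank_ℚ(R)=3; free=3−3=0
SNF(R) diag = [5, 5, 5] → torsion [5, 5, 5]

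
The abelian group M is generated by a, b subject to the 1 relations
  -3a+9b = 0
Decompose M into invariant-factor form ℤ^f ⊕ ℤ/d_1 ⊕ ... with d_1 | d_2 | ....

rank_ℚ(R)=1; free=2−1=1
SNF(R) diag = [3] → torsion [3]

Answer: M ≅ ℤ^1 ⊕ ℤ/3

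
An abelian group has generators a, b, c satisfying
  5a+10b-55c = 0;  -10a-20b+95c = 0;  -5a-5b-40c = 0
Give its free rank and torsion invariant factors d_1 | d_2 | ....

Answer: M ≅ ℤ/5 ⊕ ℤ/5 ⊕ ℤ/15

Derivation:
rank_ℚ(R)=3; free=3−3=0
SNF(R) diag = [5, 5, 15] → torsion [5, 5, 15]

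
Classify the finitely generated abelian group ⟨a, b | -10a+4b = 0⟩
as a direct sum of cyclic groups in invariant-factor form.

Answer: M ≅ ℤ^1 ⊕ ℤ/2

Derivation:
rank_ℚ(R)=1; free=2−1=1
SNF(R) diag = [2] → torsion [2]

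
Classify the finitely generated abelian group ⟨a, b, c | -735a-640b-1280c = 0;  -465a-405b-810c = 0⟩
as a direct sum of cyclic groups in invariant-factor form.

Answer: M ≅ ℤ^1 ⊕ ℤ/5 ⊕ ℤ/15

Derivation:
rank_ℚ(R)=2; free=3−2=1
SNF(R) diag = [5, 15] → torsion [5, 15]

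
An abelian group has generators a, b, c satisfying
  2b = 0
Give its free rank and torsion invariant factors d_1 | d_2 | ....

Answer: M ≅ ℤ^2 ⊕ ℤ/2

Derivation:
rank_ℚ(R)=1; free=3−1=2
SNF(R) diag = [2] → torsion [2]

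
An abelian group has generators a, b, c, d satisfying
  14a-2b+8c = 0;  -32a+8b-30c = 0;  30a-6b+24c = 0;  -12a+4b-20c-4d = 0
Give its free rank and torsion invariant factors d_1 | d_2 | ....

rank_ℚ(R)=4; free=4−4=0
SNF(R) diag = [2, 2, 4, 12] → torsion [2, 2, 4, 12]

Answer: M ≅ ℤ/2 ⊕ ℤ/2 ⊕ ℤ/4 ⊕ ℤ/12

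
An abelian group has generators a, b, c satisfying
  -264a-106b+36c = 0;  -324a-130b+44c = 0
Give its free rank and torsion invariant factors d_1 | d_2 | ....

Answer: M ≅ ℤ^1 ⊕ ℤ/2 ⊕ ℤ/4

Derivation:
rank_ℚ(R)=2; free=3−2=1
SNF(R) diag = [2, 4] → torsion [2, 4]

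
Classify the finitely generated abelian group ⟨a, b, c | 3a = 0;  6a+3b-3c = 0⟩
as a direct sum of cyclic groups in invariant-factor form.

rank_ℚ(R)=2; free=3−2=1
SNF(R) diag = [3, 3] → torsion [3, 3]

Answer: M ≅ ℤ^1 ⊕ ℤ/3 ⊕ ℤ/3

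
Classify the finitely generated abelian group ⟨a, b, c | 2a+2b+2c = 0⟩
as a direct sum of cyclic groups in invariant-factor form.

rank_ℚ(R)=1; free=3−1=2
SNF(R) diag = [2] → torsion [2]

Answer: M ≅ ℤ^2 ⊕ ℤ/2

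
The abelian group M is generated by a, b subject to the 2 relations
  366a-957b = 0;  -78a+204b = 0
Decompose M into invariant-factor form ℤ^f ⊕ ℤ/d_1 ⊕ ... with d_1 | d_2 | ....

rank_ℚ(R)=2; free=2−2=0
SNF(R) diag = [3, 6] → torsion [3, 6]

Answer: M ≅ ℤ/3 ⊕ ℤ/6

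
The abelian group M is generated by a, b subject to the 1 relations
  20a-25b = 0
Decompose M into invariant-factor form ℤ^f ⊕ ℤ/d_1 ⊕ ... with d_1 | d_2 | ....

Answer: M ≅ ℤ^1 ⊕ ℤ/5

Derivation:
rank_ℚ(R)=1; free=2−1=1
SNF(R) diag = [5] → torsion [5]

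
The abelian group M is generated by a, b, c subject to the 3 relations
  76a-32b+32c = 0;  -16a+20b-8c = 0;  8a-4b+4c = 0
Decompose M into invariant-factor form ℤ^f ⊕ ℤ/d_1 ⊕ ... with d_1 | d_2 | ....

rank_ℚ(R)=3; free=3−3=0
SNF(R) diag = [4, 12, 12] → torsion [4, 12, 12]

Answer: M ≅ ℤ/4 ⊕ ℤ/12 ⊕ ℤ/12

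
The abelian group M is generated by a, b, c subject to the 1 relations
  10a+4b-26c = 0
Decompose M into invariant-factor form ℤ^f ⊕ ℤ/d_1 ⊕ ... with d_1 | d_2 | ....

Answer: M ≅ ℤ^2 ⊕ ℤ/2

Derivation:
rank_ℚ(R)=1; free=3−1=2
SNF(R) diag = [2] → torsion [2]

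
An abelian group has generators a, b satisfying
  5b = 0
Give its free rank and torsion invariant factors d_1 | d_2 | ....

rank_ℚ(R)=1; free=2−1=1
SNF(R) diag = [5] → torsion [5]

Answer: M ≅ ℤ^1 ⊕ ℤ/5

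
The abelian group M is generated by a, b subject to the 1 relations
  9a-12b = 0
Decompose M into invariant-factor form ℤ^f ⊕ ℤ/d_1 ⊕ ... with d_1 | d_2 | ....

Answer: M ≅ ℤ^1 ⊕ ℤ/3

Derivation:
rank_ℚ(R)=1; free=2−1=1
SNF(R) diag = [3] → torsion [3]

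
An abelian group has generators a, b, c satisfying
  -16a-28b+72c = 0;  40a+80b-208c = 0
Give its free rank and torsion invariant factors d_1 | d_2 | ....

Answer: M ≅ ℤ^1 ⊕ ℤ/4 ⊕ ℤ/8

Derivation:
rank_ℚ(R)=2; free=3−2=1
SNF(R) diag = [4, 8] → torsion [4, 8]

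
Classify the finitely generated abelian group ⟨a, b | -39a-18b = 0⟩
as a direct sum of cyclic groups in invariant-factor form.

Answer: M ≅ ℤ^1 ⊕ ℤ/3

Derivation:
rank_ℚ(R)=1; free=2−1=1
SNF(R) diag = [3] → torsion [3]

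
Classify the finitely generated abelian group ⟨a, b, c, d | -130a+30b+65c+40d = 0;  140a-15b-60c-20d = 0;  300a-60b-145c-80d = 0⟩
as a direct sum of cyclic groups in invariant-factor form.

rank_ℚ(R)=3; free=4−3=1
SNF(R) diag = [5, 5, 10] → torsion [5, 5, 10]

Answer: M ≅ ℤ^1 ⊕ ℤ/5 ⊕ ℤ/5 ⊕ ℤ/10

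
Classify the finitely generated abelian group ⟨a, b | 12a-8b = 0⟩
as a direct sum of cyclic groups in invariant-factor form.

Answer: M ≅ ℤ^1 ⊕ ℤ/4

Derivation:
rank_ℚ(R)=1; free=2−1=1
SNF(R) diag = [4] → torsion [4]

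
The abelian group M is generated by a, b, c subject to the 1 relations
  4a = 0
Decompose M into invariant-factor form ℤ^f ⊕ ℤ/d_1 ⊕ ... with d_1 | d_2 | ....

rank_ℚ(R)=1; free=3−1=2
SNF(R) diag = [4] → torsion [4]

Answer: M ≅ ℤ^2 ⊕ ℤ/4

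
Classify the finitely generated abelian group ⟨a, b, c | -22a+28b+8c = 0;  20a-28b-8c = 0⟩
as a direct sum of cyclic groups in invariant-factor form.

Answer: M ≅ ℤ^1 ⊕ ℤ/2 ⊕ ℤ/4

Derivation:
rank_ℚ(R)=2; free=3−2=1
SNF(R) diag = [2, 4] → torsion [2, 4]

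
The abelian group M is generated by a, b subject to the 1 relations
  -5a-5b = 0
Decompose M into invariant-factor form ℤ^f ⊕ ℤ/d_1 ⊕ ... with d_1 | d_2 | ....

Answer: M ≅ ℤ^1 ⊕ ℤ/5

Derivation:
rank_ℚ(R)=1; free=2−1=1
SNF(R) diag = [5] → torsion [5]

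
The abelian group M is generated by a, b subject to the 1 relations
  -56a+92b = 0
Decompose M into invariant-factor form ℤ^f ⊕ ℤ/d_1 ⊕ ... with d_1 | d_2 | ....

rank_ℚ(R)=1; free=2−1=1
SNF(R) diag = [4] → torsion [4]

Answer: M ≅ ℤ^1 ⊕ ℤ/4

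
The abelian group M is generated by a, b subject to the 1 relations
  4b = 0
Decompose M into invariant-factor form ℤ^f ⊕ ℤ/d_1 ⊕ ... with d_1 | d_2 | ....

Answer: M ≅ ℤ^1 ⊕ ℤ/4

Derivation:
rank_ℚ(R)=1; free=2−1=1
SNF(R) diag = [4] → torsion [4]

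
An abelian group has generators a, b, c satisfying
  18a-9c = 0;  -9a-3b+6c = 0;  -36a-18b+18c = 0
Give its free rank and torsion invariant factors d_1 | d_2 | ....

rank_ℚ(R)=3; free=3−3=0
SNF(R) diag = [3, 9, 18] → torsion [3, 9, 18]

Answer: M ≅ ℤ/3 ⊕ ℤ/9 ⊕ ℤ/18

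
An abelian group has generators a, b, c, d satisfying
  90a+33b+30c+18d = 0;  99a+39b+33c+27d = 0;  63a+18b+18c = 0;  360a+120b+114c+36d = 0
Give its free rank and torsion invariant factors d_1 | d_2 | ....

rank_ℚ(R)=4; free=4−4=0
SNF(R) diag = [3, 9, 9, 18] → torsion [3, 9, 9, 18]

Answer: M ≅ ℤ/3 ⊕ ℤ/9 ⊕ ℤ/9 ⊕ ℤ/18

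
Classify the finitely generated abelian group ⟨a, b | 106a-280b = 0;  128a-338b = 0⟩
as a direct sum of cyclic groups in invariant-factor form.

Answer: M ≅ ℤ/2 ⊕ ℤ/6

Derivation:
rank_ℚ(R)=2; free=2−2=0
SNF(R) diag = [2, 6] → torsion [2, 6]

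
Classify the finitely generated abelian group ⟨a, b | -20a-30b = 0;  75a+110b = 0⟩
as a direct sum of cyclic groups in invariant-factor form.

Answer: M ≅ ℤ/5 ⊕ ℤ/10

Derivation:
rank_ℚ(R)=2; free=2−2=0
SNF(R) diag = [5, 10] → torsion [5, 10]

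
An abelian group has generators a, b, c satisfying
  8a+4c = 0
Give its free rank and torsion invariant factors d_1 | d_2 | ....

rank_ℚ(R)=1; free=3−1=2
SNF(R) diag = [4] → torsion [4]

Answer: M ≅ ℤ^2 ⊕ ℤ/4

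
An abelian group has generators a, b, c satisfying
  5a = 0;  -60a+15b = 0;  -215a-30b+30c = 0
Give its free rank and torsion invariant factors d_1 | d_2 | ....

Answer: M ≅ ℤ/5 ⊕ ℤ/15 ⊕ ℤ/30

Derivation:
rank_ℚ(R)=3; free=3−3=0
SNF(R) diag = [5, 15, 30] → torsion [5, 15, 30]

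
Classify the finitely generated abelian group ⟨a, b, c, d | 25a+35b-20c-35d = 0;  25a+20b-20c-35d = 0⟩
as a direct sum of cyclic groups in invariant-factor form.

rank_ℚ(R)=2; free=4−2=2
SNF(R) diag = [5, 15] → torsion [5, 15]

Answer: M ≅ ℤ^2 ⊕ ℤ/5 ⊕ ℤ/15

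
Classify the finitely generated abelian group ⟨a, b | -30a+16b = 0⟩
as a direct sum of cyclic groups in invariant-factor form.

Answer: M ≅ ℤ^1 ⊕ ℤ/2

Derivation:
rank_ℚ(R)=1; free=2−1=1
SNF(R) diag = [2] → torsion [2]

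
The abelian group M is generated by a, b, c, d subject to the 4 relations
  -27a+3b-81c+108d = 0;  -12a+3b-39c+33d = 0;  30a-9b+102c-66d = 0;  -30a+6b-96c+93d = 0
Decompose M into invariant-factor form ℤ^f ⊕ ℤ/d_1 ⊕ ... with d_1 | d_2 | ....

rank_ℚ(R)=4; free=4−4=0
SNF(R) diag = [3, 3, 3, 3] → torsion [3, 3, 3, 3]

Answer: M ≅ ℤ/3 ⊕ ℤ/3 ⊕ ℤ/3 ⊕ ℤ/3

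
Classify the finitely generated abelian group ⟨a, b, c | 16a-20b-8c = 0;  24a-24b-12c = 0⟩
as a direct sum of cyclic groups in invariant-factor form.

rank_ℚ(R)=2; free=3−2=1
SNF(R) diag = [4, 12] → torsion [4, 12]

Answer: M ≅ ℤ^1 ⊕ ℤ/4 ⊕ ℤ/12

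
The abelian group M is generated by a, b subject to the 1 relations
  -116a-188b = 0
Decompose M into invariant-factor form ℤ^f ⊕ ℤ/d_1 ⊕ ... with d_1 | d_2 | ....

rank_ℚ(R)=1; free=2−1=1
SNF(R) diag = [4] → torsion [4]

Answer: M ≅ ℤ^1 ⊕ ℤ/4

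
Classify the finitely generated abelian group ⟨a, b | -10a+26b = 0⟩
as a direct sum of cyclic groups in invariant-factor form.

rank_ℚ(R)=1; free=2−1=1
SNF(R) diag = [2] → torsion [2]

Answer: M ≅ ℤ^1 ⊕ ℤ/2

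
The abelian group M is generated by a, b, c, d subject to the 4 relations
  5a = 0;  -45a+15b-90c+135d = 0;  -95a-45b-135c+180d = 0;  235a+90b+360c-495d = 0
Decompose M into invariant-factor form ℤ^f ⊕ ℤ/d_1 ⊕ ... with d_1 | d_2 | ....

Answer: M ≅ ℤ/5 ⊕ ℤ/15 ⊕ ℤ/45 ⊕ ℤ/45

Derivation:
rank_ℚ(R)=4; free=4−4=0
SNF(R) diag = [5, 15, 45, 45] → torsion [5, 15, 45, 45]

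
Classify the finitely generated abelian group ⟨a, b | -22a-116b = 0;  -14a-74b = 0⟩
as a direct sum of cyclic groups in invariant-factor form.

Answer: M ≅ ℤ/2 ⊕ ℤ/2

Derivation:
rank_ℚ(R)=2; free=2−2=0
SNF(R) diag = [2, 2] → torsion [2, 2]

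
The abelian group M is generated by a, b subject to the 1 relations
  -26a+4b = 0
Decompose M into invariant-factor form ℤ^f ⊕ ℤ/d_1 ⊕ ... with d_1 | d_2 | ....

rank_ℚ(R)=1; free=2−1=1
SNF(R) diag = [2] → torsion [2]

Answer: M ≅ ℤ^1 ⊕ ℤ/2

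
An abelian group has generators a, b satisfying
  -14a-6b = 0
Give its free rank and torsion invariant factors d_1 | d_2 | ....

Answer: M ≅ ℤ^1 ⊕ ℤ/2

Derivation:
rank_ℚ(R)=1; free=2−1=1
SNF(R) diag = [2] → torsion [2]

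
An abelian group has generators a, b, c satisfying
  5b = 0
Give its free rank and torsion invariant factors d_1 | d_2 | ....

rank_ℚ(R)=1; free=3−1=2
SNF(R) diag = [5] → torsion [5]

Answer: M ≅ ℤ^2 ⊕ ℤ/5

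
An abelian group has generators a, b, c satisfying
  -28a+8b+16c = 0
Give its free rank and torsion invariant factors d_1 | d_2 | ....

Answer: M ≅ ℤ^2 ⊕ ℤ/4

Derivation:
rank_ℚ(R)=1; free=3−1=2
SNF(R) diag = [4] → torsion [4]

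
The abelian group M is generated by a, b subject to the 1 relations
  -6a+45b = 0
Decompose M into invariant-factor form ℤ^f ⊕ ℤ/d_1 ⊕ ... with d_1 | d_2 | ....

rank_ℚ(R)=1; free=2−1=1
SNF(R) diag = [3] → torsion [3]

Answer: M ≅ ℤ^1 ⊕ ℤ/3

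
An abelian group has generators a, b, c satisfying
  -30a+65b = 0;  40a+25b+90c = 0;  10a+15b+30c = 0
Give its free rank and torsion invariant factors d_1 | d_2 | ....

rank_ℚ(R)=3; free=3−3=0
SNF(R) diag = [5, 10, 30] → torsion [5, 10, 30]

Answer: M ≅ ℤ/5 ⊕ ℤ/10 ⊕ ℤ/30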